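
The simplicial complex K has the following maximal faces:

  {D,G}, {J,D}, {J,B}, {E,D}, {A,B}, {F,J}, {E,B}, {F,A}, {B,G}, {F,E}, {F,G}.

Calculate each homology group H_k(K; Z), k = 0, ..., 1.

Order the vertices as A < B < D < E < F < G < J. Listing each simplex with vertices in this order, K has dimension 1 with simplices:

  0-simplices (7): A, B, D, E, F, G, J
  1-simplices (11): AB, AF, BE, BG, BJ, DE, DG, DJ, EF, FG, FJ

giving chain groups C_0 ≅ Z^7, C_1 ≅ Z^11.

Boundary ∂_1: C_1 → C_0 is given by ∂[p,q] = [q] − [p]. For instance
  ∂DG = G − D.
As a 7×11 matrix over Z this has rank 6, with invariant factors (1,1,1,1,1,1).

Computing H_k = (kernel of ∂_k) / (image of ∂_{k+1}):

  H_0: rank C_0 − rank ∂_1 = 7 − 6 = 1, and the invariant factors of ∂_1 are all 1, so H_0 ≅ Z.
  H_1: rank ker ∂_1 − rank ∂_2 = (11 − 6) − 0 = 5, and there is no ∂_2, so H_1 ≅ Z^5.

As a check, the Euler characteristic is 7 − 11 = -4, which agrees with 1 − 5 = -4.

H_0 = Z,  H_1 = Z^5.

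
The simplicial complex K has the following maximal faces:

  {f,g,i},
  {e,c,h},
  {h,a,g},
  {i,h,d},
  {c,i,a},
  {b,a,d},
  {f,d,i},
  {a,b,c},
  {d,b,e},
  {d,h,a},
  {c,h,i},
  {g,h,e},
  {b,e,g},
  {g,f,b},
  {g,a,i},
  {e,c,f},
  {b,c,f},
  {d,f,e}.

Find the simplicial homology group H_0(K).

We work with the vertex ordering a < b < c < d < e < f < g < h < i. The simplices of K, each written with vertices in increasing order, are:

  0-simplices (9): a, b, c, d, e, f, g, h, i
  1-simplices (27): ab, ac, ad, ag, ah, ai, bc, bd, be, bf, bg, ce, cf, ch, ci, de, df, dh, di, ef, eg, eh, fg, fi, gh, gi, hi
  2-simplices (18): abc, abd, aci, adh, agh, agi, bcf, bde, beg, bfg, cef, ceh, chi, def, dfi, dhi, egh, fgi

giving chain groups C_0 ≅ Z^9, C_1 ≅ Z^27, C_2 ≅ Z^18.

Boundary ∂_1: C_1 → C_0 is given by ∂[p,q] = [q] − [p].
The 9×27 boundary matrix has rank 8 and Smith normal form diag(1,1,1,1,1,1,1,1).

∂_2: C_2 → C_1 acts by ∂[p,q,r] = [q,r] − [p,r] + [p,q]. For instance
  ∂cef = ef − cf + ce,
  ∂dfi = fi − di + df.
This gives a 27×18 integer matrix of rank 18; reducing to Smith normal form yields diagonal entries (1,1,1,1,1,1,1,1,1,1,1,1,1,1,1,1,1,2).

From H_k ≅ ker(∂_k) / im(∂_{k+1}) we obtain:

  H_0: rank C_0 − rank ∂_1 = 9 − 8 = 1, and the invariant factors of ∂_1 are all 1, so H_0 ≅ Z.

H_0 ≅ Z.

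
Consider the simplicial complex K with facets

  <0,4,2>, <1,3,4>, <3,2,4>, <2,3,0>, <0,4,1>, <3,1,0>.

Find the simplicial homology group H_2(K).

H_2 = Z.

Fix the vertex order 0 < 1 < 2 < 3 < 4 and write every simplex with vertices in increasing order. Then dim K = 2 and the simplices of K are:

  0-simplices (5): [0], [1], [2], [3], [4]
  1-simplices (9): [0,1], [0,2], [0,3], [0,4], [1,3], [1,4], [2,3], [2,4], [3,4]
  2-simplices (6): [0,1,3], [0,1,4], [0,2,3], [0,2,4], [1,3,4], [2,3,4]

Hence C_0 ≅ Z^5, C_1 ≅ Z^9, C_2 ≅ Z^6.

The boundary map ∂_1: C_1 → C_0 sends each edge [p,q] (with p < q) to q − p.
The 5×9 boundary matrix has rank 4 and Smith normal form diag(1,1,1,1).

∂_2: C_2 → C_1 acts by ∂[p,q,r] = [q,r] − [p,r] + [p,q]. For instance
  ∂[0,2,4] = [2,4] − [0,4] + [0,2],
  ∂[0,1,3] = [1,3] − [0,3] + [0,1].
This gives a 9×6 integer matrix of rank 5; reducing to Smith normal form yields diagonal entries (1,1,1,1,1).

Now H_k = ker ∂_k / im ∂_{k+1}, so:

  H_2: rank ker ∂_2 − rank ∂_3 = (6 − 5) − 0 = 1, and there is no ∂_3, so H_2 ≅ Z.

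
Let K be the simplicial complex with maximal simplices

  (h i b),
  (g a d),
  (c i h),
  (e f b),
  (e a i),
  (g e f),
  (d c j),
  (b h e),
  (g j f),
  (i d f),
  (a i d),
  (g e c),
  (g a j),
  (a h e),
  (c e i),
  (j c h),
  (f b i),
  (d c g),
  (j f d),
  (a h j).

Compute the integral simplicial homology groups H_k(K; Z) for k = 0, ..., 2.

H_0 ≅ Z,  H_1 ≅ Z ⊕ Z/2Z,  H_2 = 0.

Order the vertices as a < b < c < d < e < f < g < h < i < j. Listing each simplex with vertices in this order, K has dimension 2 with simplices:

  0-simplices (10): a, b, c, d, e, f, g, h, i, j
  1-simplices (30): ad, ae, ag, ah, ai, aj, be, bf, bh, bi, cd, ce, cg, ch, ci, cj, df, dg, di, dj, ef, eg, eh, ei, fg, fi, fj, gj, hi, hj
  2-simplices (20): adg, adi, aeh, aei, agj, ahj, bef, beh, bfi, bhi, cdg, cdj, ceg, cei, chi, chj, dfi, dfj, efg, fgj

so the chain groups are C_0 ≅ Z^10, C_1 ≅ Z^30, C_2 ≅ Z^20.

The boundary map ∂_1: C_1 → C_0 maps an edge to its endpoints' difference, ∂[p,q] = q − p. For instance
  ∂bi = i − b.
The 10×30 boundary matrix has rank 9 and Smith normal form diag(1,1,1,1,1,1,1,1,1).

∂_2: C_2 → C_1 maps a triangle to the signed sum of its edges. For instance
  ∂bhi = hi − bi + bh,
  ∂chj = hj − cj + ch.
As a 30×20 matrix over Z this has rank 20, with invariant factors (1,1,1,1,1,1,1,1,1,1,1,1,1,1,1,1,1,1,1,2).

Now H_k = ker ∂_k / im ∂_{k+1}, so:

  H_0: rank C_0 − rank ∂_1 = 10 − 9 = 1, and the invariant factors of ∂_1 are all 1, so H_0 ≅ Z.
  H_1: rank ker ∂_1 − rank ∂_2 = (30 − 9) − 20 = 1, and ∂_2 has invariant factor 2 > 1, so H_1 ≅ Z ⊕ Z/2Z.
  H_2: rank ker ∂_2 − rank ∂_3 = (20 − 20) − 0 = 0, and there is no ∂_3, so H_2 ≅ 0.

As a check, the Euler characteristic is 10 − 30 + 20 = 0, which agrees with 1 − 1 + 0 = 0.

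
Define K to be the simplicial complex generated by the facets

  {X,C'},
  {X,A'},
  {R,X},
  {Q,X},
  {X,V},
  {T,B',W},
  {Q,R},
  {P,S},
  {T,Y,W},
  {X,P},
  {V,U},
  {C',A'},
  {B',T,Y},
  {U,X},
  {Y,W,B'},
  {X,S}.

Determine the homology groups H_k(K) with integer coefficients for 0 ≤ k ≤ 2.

Take the total order P < Q < R < S < T < U < V < W < X < Y < A' < B' < C' on the vertex set. Then K (dimension 2) consists of the simplices:

  0-simplices (13): [P], [Q], [R], [S], [T], [U], [V], [W], [X], [Y], [A'], [B'], [C']
  1-simplices (18): [P,S], [P,X], [Q,R], [Q,X], [R,X], [S,X], [T,W], [T,Y], [T,B'], [U,V], [U,X], [V,X], [W,Y], [W,B'], [X,A'], [X,C'], [Y,B'], [A',C']
  2-simplices (4): [T,W,Y], [T,W,B'], [T,Y,B'], [W,Y,B']

Hence C_0 ≅ Z^13, C_1 ≅ Z^18, C_2 ≅ Z^4.

∂_1: C_1 → C_0 maps an edge to its endpoints' difference, ∂[p,q] = q − p.
The resulting 13×18 matrix has rank 11, and its Smith normal form has invariant factors (1,1,1,1,1,1,1,1,1,1,1).

∂_2: C_2 → C_1 maps a triangle to the signed sum of its edges. For instance
  ∂[W,Y,B'] = [Y,B'] − [W,B'] + [W,Y],
  ∂[T,W,Y] = [W,Y] − [T,Y] + [T,W].
This gives a 18×4 integer matrix of rank 3; reducing to Smith normal form yields diagonal entries (1,1,1).

Computing H_k = (kernel of ∂_k) / (image of ∂_{k+1}):

  H_0: rank C_0 − rank ∂_1 = 13 − 11 = 2, and the invariant factors of ∂_1 are all 1, so H_0 ≅ Z^2.
  H_1: rank ker ∂_1 − rank ∂_2 = (18 − 11) − 3 = 4, and the invariant factors of ∂_2 are all 1, so H_1 ≅ Z^4.
  H_2: rank ker ∂_2 − rank ∂_3 = (4 − 3) − 0 = 1, and there is no ∂_3, so H_2 ≅ Z.

(K is a triangulation of the disjoint union of the 2-sphere S^2 and a wedge of 4 circles.)

H_0 ≅ Z^2,  H_1 ≅ Z^4,  H_2 ≅ Z.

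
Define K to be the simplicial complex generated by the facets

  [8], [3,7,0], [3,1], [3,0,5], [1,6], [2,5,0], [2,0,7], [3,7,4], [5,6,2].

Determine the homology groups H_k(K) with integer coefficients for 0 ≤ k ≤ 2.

Order the vertices as 0 < 1 < 2 < 3 < 4 < 5 < 6 < 7 < 8. Listing each simplex with vertices in this order, K has dimension 2 with simplices:

  0-simplices (9): [0], [1], [2], [3], [4], [5], [6], [7], [8]
  1-simplices (14): [0,2], [0,3], [0,5], [0,7], [1,3], [1,6], [2,5], [2,6], [2,7], [3,4], [3,5], [3,7], [4,7], [5,6]
  2-simplices (6): [0,2,5], [0,2,7], [0,3,5], [0,3,7], [2,5,6], [3,4,7]

Hence C_0 ≅ Z^9, C_1 ≅ Z^14, C_2 ≅ Z^6.

∂_1: C_1 → C_0 maps an edge to its endpoints' difference, ∂[p,q] = q − p. For instance
  ∂[5,6] = [6] − [5].
As a 9×14 matrix over Z this has rank 7, with invariant factors (1,1,1,1,1,1,1).

∂_2: C_2 → C_1 sends each 2-simplex [p,q,r] to [q,r] − [p,r] + [p,q]. For instance
  ∂[0,2,5] = [2,5] − [0,5] + [0,2],
  ∂[0,3,7] = [3,7] − [0,7] + [0,3].
As a 14×6 matrix over Z this has rank 6, with invariant factors (1,1,1,1,1,1).

Computing H_k = (kernel of ∂_k) / (image of ∂_{k+1}):

  H_0: rank C_0 − rank ∂_1 = 9 − 7 = 2, and the invariant factors of ∂_1 are all 1, so H_0 ≅ Z^2.
  H_1: rank ker ∂_1 − rank ∂_2 = (14 − 7) − 6 = 1, and the invariant factors of ∂_2 are all 1, so H_1 ≅ Z.
  H_2: rank ker ∂_2 − rank ∂_3 = (6 − 6) − 0 = 0, and there is no ∂_3, so H_2 ≅ 0.

H_0 ≅ Z^2,  H_1 ≅ Z,  H_2 = 0.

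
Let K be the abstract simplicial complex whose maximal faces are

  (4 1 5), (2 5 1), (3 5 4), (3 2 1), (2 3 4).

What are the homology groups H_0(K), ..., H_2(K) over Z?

Order the vertices as 1 < 2 < 3 < 4 < 5. Listing each simplex with vertices in this order, K has dimension 2 with simplices:

  0-simplices (5): [1], [2], [3], [4], [5]
  1-simplices (10): [1,2], [1,3], [1,4], [1,5], [2,3], [2,4], [2,5], [3,4], [3,5], [4,5]
  2-simplices (5): [1,2,3], [1,2,5], [1,4,5], [2,3,4], [3,4,5]

Hence C_0 ≅ Z^5, C_1 ≅ Z^10, C_2 ≅ Z^5.

The boundary map ∂_1: C_1 → C_0 sends each edge [p,q] (with p < q) to q − p. For instance
  ∂[1,4] = [4] − [1].
As a 5×10 matrix over Z this has rank 4, with invariant factors (1,1,1,1).

The boundary map ∂_2: C_2 → C_1 maps a triangle to the signed sum of its edges. For instance
  ∂[3,4,5] = [4,5] − [3,5] + [3,4],
  ∂[2,3,4] = [3,4] − [2,4] + [2,3].
As a 10×5 matrix over Z this has rank 5, with invariant factors (1,1,1,1,1).

Now H_k = ker ∂_k / im ∂_{k+1}, so:

  H_0: rank C_0 − rank ∂_1 = 5 − 4 = 1, and the invariant factors of ∂_1 are all 1, so H_0 ≅ Z.
  H_1: rank ker ∂_1 − rank ∂_2 = (10 − 4) − 5 = 1, and the invariant factors of ∂_2 are all 1, so H_1 ≅ Z.
  H_2: rank ker ∂_2 − rank ∂_3 = (5 − 5) − 0 = 0, and there is no ∂_3, so H_2 ≅ 0.

(K is a triangulation of the Möbius band.)

H_0 = Z,  H_1 = Z,  H_2 = 0.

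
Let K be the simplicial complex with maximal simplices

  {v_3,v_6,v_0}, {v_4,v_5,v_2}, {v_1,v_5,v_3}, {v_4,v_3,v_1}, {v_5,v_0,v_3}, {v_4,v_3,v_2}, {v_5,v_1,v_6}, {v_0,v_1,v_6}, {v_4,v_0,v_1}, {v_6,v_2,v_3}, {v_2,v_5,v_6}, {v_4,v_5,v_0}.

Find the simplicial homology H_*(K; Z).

Order the vertices as v_0 < v_1 < v_2 < v_3 < v_4 < v_5 < v_6. Listing each simplex with vertices in this order, K has dimension 2 with simplices:

  0-simplices (7): [v_0], [v_1], [v_2], [v_3], [v_4], [v_5], [v_6]
  1-simplices (18): (18 of them)
  2-simplices (12): (12 of them)

giving chain groups C_0 ≅ Z^7, C_1 ≅ Z^18, C_2 ≅ Z^12.

Boundary ∂_1: C_1 → C_0 maps an edge to its endpoints' difference, ∂[p,q] = q − p.
This gives a 7×18 integer matrix of rank 6; reducing to Smith normal form yields diagonal entries (1,1,1,1,1,1).

∂_2: C_2 → C_1 acts by ∂[p,q,r] = [q,r] − [p,r] + [p,q]. For instance
  ∂[v_1,v_3,v_4] = [v_3,v_4] − [v_1,v_4] + [v_1,v_3],
  ∂[v_2,v_3,v_4] = [v_3,v_4] − [v_2,v_4] + [v_2,v_3].
This gives a 18×12 integer matrix of rank 12; reducing to Smith normal form yields diagonal entries (1,1,1,1,1,1,1,1,1,1,1,2).

Computing H_k = (kernel of ∂_k) / (image of ∂_{k+1}):

  H_0: rank C_0 − rank ∂_1 = 7 − 6 = 1, and the invariant factors of ∂_1 are all 1, so H_0 = Z.
  H_1: rank ker ∂_1 − rank ∂_2 = (18 − 6) − 12 = 0, and ∂_2 has invariant factor 2 > 1, so H_1 = Z/2.
  H_2: rank ker ∂_2 − rank ∂_3 = (12 − 12) − 0 = 0, and there is no ∂_3, so H_2 = 0.

H_0 ≅ Z,  H_1 ≅ Z/2,  H_2 = 0.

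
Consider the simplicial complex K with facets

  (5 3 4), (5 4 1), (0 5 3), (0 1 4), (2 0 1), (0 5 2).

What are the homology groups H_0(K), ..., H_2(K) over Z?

H_0 = Z,  H_1 = Z,  H_2 = 0.

Order the vertices as 0 < 1 < 2 < 3 < 4 < 5. Listing each simplex with vertices in this order, K has dimension 2 with simplices:

  0-simplices (6): [0], [1], [2], [3], [4], [5]
  1-simplices (12): [0,1], [0,2], [0,3], [0,4], [0,5], [1,2], [1,4], [1,5], [2,5], [3,4], [3,5], [4,5]
  2-simplices (6): [0,1,2], [0,1,4], [0,2,5], [0,3,5], [1,4,5], [3,4,5]

so the chain groups are C_0 ≅ Z^6, C_1 ≅ Z^12, C_2 ≅ Z^6.

The boundary map ∂_1: C_1 → C_0 is given by ∂[p,q] = [q] − [p]. For instance
  ∂[1,5] = [5] − [1].
This gives a 6×12 integer matrix of rank 5; reducing to Smith normal form yields diagonal entries (1,1,1,1,1).

The boundary map ∂_2: C_2 → C_1 maps a triangle to the signed sum of its edges. For instance
  ∂[1,4,5] = [4,5] − [1,5] + [1,4],
  ∂[0,2,5] = [2,5] − [0,5] + [0,2].
The 12×6 boundary matrix has rank 6 and Smith normal form diag(1,1,1,1,1,1).

Reading off H_k = ker ∂_k / im ∂_{k+1}:

  H_0: rank C_0 − rank ∂_1 = 6 − 5 = 1, and the invariant factors of ∂_1 are all 1, so H_0 ≅ Z.
  H_1: rank ker ∂_1 − rank ∂_2 = (12 − 5) − 6 = 1, and the invariant factors of ∂_2 are all 1, so H_1 ≅ Z.
  H_2: rank ker ∂_2 − rank ∂_3 = (6 − 6) − 0 = 0, and there is no ∂_3, so H_2 ≅ 0.

As a check, the Euler characteristic is 6 − 12 + 6 = 0, which agrees with 1 − 1 + 0 = 0.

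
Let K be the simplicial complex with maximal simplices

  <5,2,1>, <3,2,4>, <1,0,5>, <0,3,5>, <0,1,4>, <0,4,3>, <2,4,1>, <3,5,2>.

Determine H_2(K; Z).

H_2 = Z.

Take the total order 0 < 1 < 2 < 3 < 4 < 5 on the vertex set. Then K (dimension 2) consists of the simplices:

  0-simplices (6): [0], [1], [2], [3], [4], [5]
  1-simplices (12): [0,1], [0,3], [0,4], [0,5], [1,2], [1,4], [1,5], [2,3], [2,4], [2,5], [3,4], [3,5]
  2-simplices (8): [0,1,4], [0,1,5], [0,3,4], [0,3,5], [1,2,4], [1,2,5], [2,3,4], [2,3,5]

Hence C_0 ≅ Z^6, C_1 ≅ Z^12, C_2 ≅ Z^8.

Boundary ∂_1: C_1 → C_0 maps an edge to its endpoints' difference, ∂[p,q] = q − p.
The resulting 6×12 matrix has rank 5, and its Smith normal form has invariant factors (1,1,1,1,1).

The boundary map ∂_2: C_2 → C_1 maps a triangle to the signed sum of its edges. For instance
  ∂[1,2,4] = [2,4] − [1,4] + [1,2],
  ∂[0,1,5] = [1,5] − [0,5] + [0,1].
As a 12×8 matrix over Z this has rank 7, with invariant factors (1,1,1,1,1,1,1).

Now H_k = ker ∂_k / im ∂_{k+1}, so:

  H_2: rank ker ∂_2 − rank ∂_3 = (8 − 7) − 0 = 1, and there is no ∂_3, so H_2 ≅ Z.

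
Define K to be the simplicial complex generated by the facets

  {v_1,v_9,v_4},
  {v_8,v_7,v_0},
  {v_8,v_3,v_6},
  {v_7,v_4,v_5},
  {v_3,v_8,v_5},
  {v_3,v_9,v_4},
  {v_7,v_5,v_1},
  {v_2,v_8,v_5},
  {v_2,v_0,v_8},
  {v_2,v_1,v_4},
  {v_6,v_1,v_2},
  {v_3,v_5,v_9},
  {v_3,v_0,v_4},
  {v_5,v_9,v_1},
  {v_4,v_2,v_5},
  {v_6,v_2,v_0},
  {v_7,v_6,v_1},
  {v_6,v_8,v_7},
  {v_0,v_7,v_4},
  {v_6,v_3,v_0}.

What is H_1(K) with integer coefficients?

We work with the vertex ordering v_0 < v_1 < v_2 < v_3 < v_4 < v_5 < v_6 < v_7 < v_8 < v_9. The simplices of K, each written with vertices in increasing order, are:

  0-simplices (10): [v_0], [v_1], [v_2], [v_3], [v_4], [v_5], [v_6], [v_7], [v_8], [v_9]
  1-simplices (30): (30 of them)
  2-simplices (20): (20 of them)

Hence C_0 ≅ Z^10, C_1 ≅ Z^30, C_2 ≅ Z^20.

Boundary ∂_1: C_1 → C_0 is given by ∂[p,q] = [q] − [p]. For instance
  ∂[v_4,v_9] = [v_9] − [v_4].
This gives a 10×30 integer matrix of rank 9; reducing to Smith normal form yields diagonal entries (1,1,1,1,1,1,1,1,1).

Boundary ∂_2: C_2 → C_1 sends each 2-simplex [p,q,r] to [q,r] − [p,r] + [p,q]. For instance
  ∂[v_1,v_2,v_4] = [v_2,v_4] − [v_1,v_4] + [v_1,v_2],
  ∂[v_0,v_3,v_4] = [v_3,v_4] − [v_0,v_4] + [v_0,v_3].
The resulting 30×20 matrix has rank 20, and its Smith normal form has invariant factors (1,1,1,1,1,1,1,1,1,1,1,1,1,1,1,1,1,1,1,2).

From H_k ≅ ker(∂_k) / im(∂_{k+1}) we obtain:

  H_1: rank ker ∂_1 − rank ∂_2 = (30 − 9) − 20 = 1, and ∂_2 has invariant factor 2 > 1, so H_1 = Z ⊕ Z/2.

H_1 ≅ Z ⊕ Z/2.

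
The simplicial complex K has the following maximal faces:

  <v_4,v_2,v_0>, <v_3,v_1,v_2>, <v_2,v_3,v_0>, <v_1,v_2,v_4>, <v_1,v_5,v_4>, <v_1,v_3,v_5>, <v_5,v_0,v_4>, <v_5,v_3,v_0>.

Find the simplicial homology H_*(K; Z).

Order the vertices as v_0 < v_1 < v_2 < v_3 < v_4 < v_5. Listing each simplex with vertices in this order, K has dimension 2 with simplices:

  0-simplices (6): [v_0], [v_1], [v_2], [v_3], [v_4], [v_5]
  1-simplices (12): [v_0,v_2], [v_0,v_3], [v_0,v_4], [v_0,v_5], [v_1,v_2], [v_1,v_3], [v_1,v_4], [v_1,v_5], [v_2,v_3], [v_2,v_4], [v_3,v_5], [v_4,v_5]
  2-simplices (8): [v_0,v_2,v_3], [v_0,v_2,v_4], [v_0,v_3,v_5], [v_0,v_4,v_5], [v_1,v_2,v_3], [v_1,v_2,v_4], [v_1,v_3,v_5], [v_1,v_4,v_5]

so the chain groups are C_0 ≅ Z^6, C_1 ≅ Z^12, C_2 ≅ Z^8.

∂_1: C_1 → C_0 sends each edge [p,q] (with p < q) to q − p.
This gives a 6×12 integer matrix of rank 5; reducing to Smith normal form yields diagonal entries (1,1,1,1,1).

∂_2: C_2 → C_1 maps a triangle to the signed sum of its edges. For instance
  ∂[v_0,v_4,v_5] = [v_4,v_5] − [v_0,v_5] + [v_0,v_4],
  ∂[v_0,v_3,v_5] = [v_3,v_5] − [v_0,v_5] + [v_0,v_3].
As a 12×8 matrix over Z this has rank 7, with invariant factors (1,1,1,1,1,1,1).

Now H_k = ker ∂_k / im ∂_{k+1}, so:

  H_0: rank C_0 − rank ∂_1 = 6 − 5 = 1, and the invariant factors of ∂_1 are all 1, so H_0 ≅ Z.
  H_1: rank ker ∂_1 − rank ∂_2 = (12 − 5) − 7 = 0, and the invariant factors of ∂_2 are all 1, so H_1 ≅ 0.
  H_2: rank ker ∂_2 − rank ∂_3 = (8 − 7) − 0 = 1, and there is no ∂_3, so H_2 ≅ Z.

(K is a triangulation of the 2-sphere S^2.)

H_0 ≅ Z,  H_1 = 0,  H_2 ≅ Z.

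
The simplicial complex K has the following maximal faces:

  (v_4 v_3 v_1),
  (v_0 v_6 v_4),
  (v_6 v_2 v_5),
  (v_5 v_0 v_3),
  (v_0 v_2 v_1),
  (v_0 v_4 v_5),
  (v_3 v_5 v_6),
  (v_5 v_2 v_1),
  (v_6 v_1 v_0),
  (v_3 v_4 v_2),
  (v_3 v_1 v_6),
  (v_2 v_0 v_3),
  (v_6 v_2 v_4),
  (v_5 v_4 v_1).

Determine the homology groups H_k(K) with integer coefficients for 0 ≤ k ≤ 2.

K has 7 vertices, 21 edges, 14 triangles.
rank ∂_0 = 0, rank ∂_1 = 6 ⇒ b_0 = 7 − 0 − 6 = 1; all invariant factors of ∂_1 are 1 so no torsion. So H_0 ≅ Z.
rank ∂_1 = 6, rank ∂_2 = 13 ⇒ b_1 = 21 − 6 − 13 = 2; all invariant factors of ∂_2 are 1 so no torsion. So H_1 ≅ Z^2.
rank ∂_2 = 13, rank ∂_3 = 0 ⇒ b_2 = 14 − 13 − 0 = 1. So H_2 ≅ Z.

H_0 ≅ Z,  H_1 ≅ Z^2,  H_2 ≅ Z.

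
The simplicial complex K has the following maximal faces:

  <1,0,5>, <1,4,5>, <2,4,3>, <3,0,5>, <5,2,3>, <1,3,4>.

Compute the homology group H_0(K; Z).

Fix the vertex order 0 < 1 < 2 < 3 < 4 < 5 and write every simplex with vertices in increasing order. Then dim K = 2 and the simplices of K are:

  0-simplices (6): [0], [1], [2], [3], [4], [5]
  1-simplices (12): [0,1], [0,3], [0,5], [1,3], [1,4], [1,5], [2,3], [2,4], [2,5], [3,4], [3,5], [4,5]
  2-simplices (6): [0,1,5], [0,3,5], [1,3,4], [1,4,5], [2,3,4], [2,3,5]

so the chain groups are C_0 ≅ Z^6, C_1 ≅ Z^12, C_2 ≅ Z^6.

The boundary map ∂_1: C_1 → C_0 sends each edge [p,q] (with p < q) to q − p.
This gives a 6×12 integer matrix of rank 5; reducing to Smith normal form yields diagonal entries (1,1,1,1,1).

∂_2: C_2 → C_1 sends each 2-simplex [p,q,r] to [q,r] − [p,r] + [p,q]. For instance
  ∂[0,1,5] = [1,5] − [0,5] + [0,1],
  ∂[1,3,4] = [3,4] − [1,4] + [1,3].
As a 12×6 matrix over Z this has rank 6, with invariant factors (1,1,1,1,1,1).

Computing H_k = (kernel of ∂_k) / (image of ∂_{k+1}):

  H_0: rank C_0 − rank ∂_1 = 6 − 5 = 1, and the invariant factors of ∂_1 are all 1, so H_0 ≅ Z.

(K is a triangulation of the cylinder S^1 x I.)

H_0 = Z.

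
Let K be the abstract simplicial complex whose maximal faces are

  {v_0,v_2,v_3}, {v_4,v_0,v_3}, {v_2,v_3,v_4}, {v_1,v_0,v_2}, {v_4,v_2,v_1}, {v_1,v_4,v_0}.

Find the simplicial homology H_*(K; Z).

K has 5 vertices, 9 edges, 6 triangles.
rank ∂_0 = 0, rank ∂_1 = 4 ⇒ b_0 = 5 − 0 − 4 = 1; all invariant factors of ∂_1 are 1 so no torsion. So H_0 = Z.
rank ∂_1 = 4, rank ∂_2 = 5 ⇒ b_1 = 9 − 4 − 5 = 0; all invariant factors of ∂_2 are 1 so no torsion. So H_1 = 0.
rank ∂_2 = 5, rank ∂_3 = 0 ⇒ b_2 = 6 − 5 − 0 = 1. So H_2 = Z.

H_0 = Z,  H_1 = 0,  H_2 = Z.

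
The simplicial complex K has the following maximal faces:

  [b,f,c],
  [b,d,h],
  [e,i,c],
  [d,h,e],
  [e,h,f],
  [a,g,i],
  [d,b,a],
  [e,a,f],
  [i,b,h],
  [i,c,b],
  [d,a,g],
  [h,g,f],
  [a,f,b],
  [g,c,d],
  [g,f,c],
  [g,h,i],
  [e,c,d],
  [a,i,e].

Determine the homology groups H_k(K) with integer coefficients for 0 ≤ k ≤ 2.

H_0 ≅ Z,  H_1 ≅ Z^2,  H_2 ≅ Z.

We work with the vertex ordering a < b < c < d < e < f < g < h < i. The simplices of K, each written with vertices in increasing order, are:

  0-simplices (9): a, b, c, d, e, f, g, h, i
  1-simplices (27): ab, ad, ae, af, ag, ai, bc, bd, bf, bh, bi, cd, ce, cf, cg, ci, de, dg, dh, ef, eh, ei, fg, fh, gh, gi, hi
  2-simplices (18): abd, abf, adg, aef, aei, agi, bcf, bci, bdh, bhi, cde, cdg, cei, cfg, deh, efh, fgh, ghi

giving chain groups C_0 ≅ Z^9, C_1 ≅ Z^27, C_2 ≅ Z^18.

The boundary map ∂_1: C_1 → C_0 is given by ∂[p,q] = [q] − [p]. For instance
  ∂bf = f − b.
The resulting 9×27 matrix has rank 8, and its Smith normal form has invariant factors (1,1,1,1,1,1,1,1).

Boundary ∂_2: C_2 → C_1 acts by ∂[p,q,r] = [q,r] − [p,r] + [p,q]. For instance
  ∂bdh = dh − bh + bd,
  ∂cfg = fg − cg + cf.
The resulting 27×18 matrix has rank 17, and its Smith normal form has invariant factors (1,1,1,1,1,1,1,1,1,1,1,1,1,1,1,1,1).

From H_k ≅ ker(∂_k) / im(∂_{k+1}) we obtain:

  H_0: rank C_0 − rank ∂_1 = 9 − 8 = 1, and the invariant factors of ∂_1 are all 1, so H_0 ≅ Z.
  H_1: rank ker ∂_1 − rank ∂_2 = (27 − 8) − 17 = 2, and the invariant factors of ∂_2 are all 1, so H_1 ≅ Z^2.
  H_2: rank ker ∂_2 − rank ∂_3 = (18 − 17) − 0 = 1, and there is no ∂_3, so H_2 ≅ Z.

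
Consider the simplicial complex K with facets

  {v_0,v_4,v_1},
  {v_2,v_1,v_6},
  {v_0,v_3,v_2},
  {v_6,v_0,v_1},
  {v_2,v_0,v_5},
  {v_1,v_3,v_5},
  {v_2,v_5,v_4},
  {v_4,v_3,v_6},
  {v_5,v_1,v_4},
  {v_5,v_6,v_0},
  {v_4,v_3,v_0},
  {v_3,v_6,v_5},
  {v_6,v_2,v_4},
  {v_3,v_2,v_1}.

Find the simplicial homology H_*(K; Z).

Order the vertices as v_0 < v_1 < v_2 < v_3 < v_4 < v_5 < v_6. Listing each simplex with vertices in this order, K has dimension 2 with simplices:

  0-simplices (7): [v_0], [v_1], [v_2], [v_3], [v_4], [v_5], [v_6]
  1-simplices (21): (21 of them)
  2-simplices (14): (14 of them)

so the chain groups are C_0 ≅ Z^7, C_1 ≅ Z^21, C_2 ≅ Z^14.

The boundary map ∂_1: C_1 → C_0 is given by ∂[p,q] = [q] − [p]. For instance
  ∂[v_1,v_4] = [v_4] − [v_1].
As a 7×21 matrix over Z this has rank 6, with invariant factors (1,1,1,1,1,1).

Boundary ∂_2: C_2 → C_1 acts by ∂[p,q,r] = [q,r] − [p,r] + [p,q]. For instance
  ∂[v_1,v_4,v_5] = [v_4,v_5] − [v_1,v_5] + [v_1,v_4],
  ∂[v_2,v_4,v_6] = [v_4,v_6] − [v_2,v_6] + [v_2,v_4].
As a 21×14 matrix over Z this has rank 13, with invariant factors (1,1,1,1,1,1,1,1,1,1,1,1,1).

Now H_k = ker ∂_k / im ∂_{k+1}, so:

  H_0: rank C_0 − rank ∂_1 = 7 − 6 = 1, and the invariant factors of ∂_1 are all 1, so H_0 ≅ Z.
  H_1: rank ker ∂_1 − rank ∂_2 = (21 − 6) − 13 = 2, and the invariant factors of ∂_2 are all 1, so H_1 ≅ Z^2.
  H_2: rank ker ∂_2 − rank ∂_3 = (14 − 13) − 0 = 1, and there is no ∂_3, so H_2 ≅ Z.

As a check, the Euler characteristic is 7 − 21 + 14 = 0, which agrees with 1 − 2 + 1 = 0.

H_0 = Z,  H_1 = Z^2,  H_2 = Z.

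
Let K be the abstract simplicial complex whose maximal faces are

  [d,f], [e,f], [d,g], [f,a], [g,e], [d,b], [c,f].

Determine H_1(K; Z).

H_1 = Z.

Order the vertices as a < b < c < d < e < f < g. Listing each simplex with vertices in this order, K has dimension 1 with simplices:

  0-simplices (7): a, b, c, d, e, f, g
  1-simplices (7): af, bd, cf, df, dg, ef, eg

giving chain groups C_0 ≅ Z^7, C_1 ≅ Z^7.

Boundary ∂_1: C_1 → C_0 is given by ∂[p,q] = [q] − [p]. For instance
  ∂ef = f − e.
The resulting 7×7 matrix has rank 6, and its Smith normal form has invariant factors (1,1,1,1,1,1).

Reading off H_k = ker ∂_k / im ∂_{k+1}:

  H_1: rank ker ∂_1 − rank ∂_2 = (7 − 6) − 0 = 1, and there is no ∂_2, so H_1 = Z.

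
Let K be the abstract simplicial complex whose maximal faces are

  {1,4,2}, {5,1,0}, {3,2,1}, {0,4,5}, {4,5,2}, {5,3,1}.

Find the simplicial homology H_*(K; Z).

Fix the vertex order 0 < 1 < 2 < 3 < 4 < 5 and write every simplex with vertices in increasing order. Then dim K = 2 and the simplices of K are:

  0-simplices (6): [0], [1], [2], [3], [4], [5]
  1-simplices (12): [0,1], [0,4], [0,5], [1,2], [1,3], [1,4], [1,5], [2,3], [2,4], [2,5], [3,5], [4,5]
  2-simplices (6): [0,1,5], [0,4,5], [1,2,3], [1,2,4], [1,3,5], [2,4,5]

so the chain groups are C_0 ≅ Z^6, C_1 ≅ Z^12, C_2 ≅ Z^6.

Boundary ∂_1: C_1 → C_0 is given by ∂[p,q] = [q] − [p]. For instance
  ∂[0,1] = [1] − [0].
As a 6×12 matrix over Z this has rank 5, with invariant factors (1,1,1,1,1).

∂_2: C_2 → C_1 sends each 2-simplex [p,q,r] to [q,r] − [p,r] + [p,q]. For instance
  ∂[1,2,3] = [2,3] − [1,3] + [1,2],
  ∂[0,1,5] = [1,5] − [0,5] + [0,1].
The resulting 12×6 matrix has rank 6, and its Smith normal form has invariant factors (1,1,1,1,1,1).

Reading off H_k = ker ∂_k / im ∂_{k+1}:

  H_0: rank C_0 − rank ∂_1 = 6 − 5 = 1, and the invariant factors of ∂_1 are all 1, so H_0 = Z.
  H_1: rank ker ∂_1 − rank ∂_2 = (12 − 5) − 6 = 1, and the invariant factors of ∂_2 are all 1, so H_1 = Z.
  H_2: rank ker ∂_2 − rank ∂_3 = (6 − 6) − 0 = 0, and there is no ∂_3, so H_2 = 0.

As a check, the Euler characteristic is 6 − 12 + 6 = 0, which agrees with 1 − 1 + 0 = 0.
(K is a triangulation of the cylinder S^1 x I.)

H_0 = Z,  H_1 = Z,  H_2 = 0.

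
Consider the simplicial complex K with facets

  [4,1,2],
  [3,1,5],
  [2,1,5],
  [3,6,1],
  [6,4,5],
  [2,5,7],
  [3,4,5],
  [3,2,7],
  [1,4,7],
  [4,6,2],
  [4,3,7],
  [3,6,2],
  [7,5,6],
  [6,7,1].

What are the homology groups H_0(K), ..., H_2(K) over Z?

Fix the vertex order 1 < 2 < 3 < 4 < 5 < 6 < 7 and write every simplex with vertices in increasing order. Then dim K = 2 and the simplices of K are:

  0-simplices (7): [1], [2], [3], [4], [5], [6], [7]
  1-simplices (21): [1,2], [1,3], [1,4], [1,5], [1,6], [1,7], [2,3], [2,4], [2,5], [2,6], [2,7], [3,4], [3,5], [3,6], [3,7], [4,5], [4,6], [4,7], [5,6], [5,7], [6,7]
  2-simplices (14): [1,2,4], [1,2,5], [1,3,5], [1,3,6], [1,4,7], [1,6,7], [2,3,6], [2,3,7], [2,4,6], [2,5,7], [3,4,5], [3,4,7], [4,5,6], [5,6,7]

giving chain groups C_0 ≅ Z^7, C_1 ≅ Z^21, C_2 ≅ Z^14.

∂_1: C_1 → C_0 maps an edge to its endpoints' difference, ∂[p,q] = q − p.
This gives a 7×21 integer matrix of rank 6; reducing to Smith normal form yields diagonal entries (1,1,1,1,1,1).

The boundary map ∂_2: C_2 → C_1 acts by ∂[p,q,r] = [q,r] − [p,r] + [p,q]. For instance
  ∂[2,5,7] = [5,7] − [2,7] + [2,5],
  ∂[2,3,7] = [3,7] − [2,7] + [2,3].
This gives a 21×14 integer matrix of rank 13; reducing to Smith normal form yields diagonal entries (1,1,1,1,1,1,1,1,1,1,1,1,1).

Now H_k = ker ∂_k / im ∂_{k+1}, so:

  H_0: rank C_0 − rank ∂_1 = 7 − 6 = 1, and the invariant factors of ∂_1 are all 1, so H_0 = Z.
  H_1: rank ker ∂_1 − rank ∂_2 = (21 − 6) − 13 = 2, and the invariant factors of ∂_2 are all 1, so H_1 = Z^2.
  H_2: rank ker ∂_2 − rank ∂_3 = (14 − 13) − 0 = 1, and there is no ∂_3, so H_2 = Z.

As a check, the Euler characteristic is 7 − 21 + 14 = 0, which agrees with 1 − 2 + 1 = 0.
(K is a triangulation of the torus T^2.)

H_0 = Z,  H_1 = Z^2,  H_2 = Z.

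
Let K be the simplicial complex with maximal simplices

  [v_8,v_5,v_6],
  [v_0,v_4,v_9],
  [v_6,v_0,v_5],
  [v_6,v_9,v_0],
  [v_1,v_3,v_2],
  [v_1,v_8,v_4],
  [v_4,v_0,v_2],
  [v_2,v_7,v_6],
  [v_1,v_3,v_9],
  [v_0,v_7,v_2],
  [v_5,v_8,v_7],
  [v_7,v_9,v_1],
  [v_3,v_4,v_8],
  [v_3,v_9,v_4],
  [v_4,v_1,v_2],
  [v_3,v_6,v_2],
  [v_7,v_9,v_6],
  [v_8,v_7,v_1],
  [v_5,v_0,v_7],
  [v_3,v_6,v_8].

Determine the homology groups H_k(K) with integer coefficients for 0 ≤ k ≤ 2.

Fix the vertex order v_0 < v_1 < v_2 < v_3 < v_4 < v_5 < v_6 < v_7 < v_8 < v_9 and write every simplex with vertices in increasing order. Then dim K = 2 and the simplices of K are:

  0-simplices (10): [v_0], [v_1], [v_2], [v_3], [v_4], [v_5], [v_6], [v_7], [v_8], [v_9]
  1-simplices (30): (30 of them)
  2-simplices (20): (20 of them)

Hence C_0 ≅ Z^10, C_1 ≅ Z^30, C_2 ≅ Z^20.

Boundary ∂_1: C_1 → C_0 sends each edge [p,q] (with p < q) to q − p.
The 10×30 boundary matrix has rank 9 and Smith normal form diag(1,1,1,1,1,1,1,1,1).

∂_2: C_2 → C_1 acts by ∂[p,q,r] = [q,r] − [p,r] + [p,q]. For instance
  ∂[v_1,v_3,v_9] = [v_3,v_9] − [v_1,v_9] + [v_1,v_3],
  ∂[v_6,v_7,v_9] = [v_7,v_9] − [v_6,v_9] + [v_6,v_7].
As a 30×20 matrix over Z this has rank 20, with invariant factors (1,1,1,1,1,1,1,1,1,1,1,1,1,1,1,1,1,1,1,2).

Now H_k = ker ∂_k / im ∂_{k+1}, so:

  H_0: rank C_0 − rank ∂_1 = 10 − 9 = 1, and the invariant factors of ∂_1 are all 1, so H_0 ≅ Z.
  H_1: rank ker ∂_1 − rank ∂_2 = (30 − 9) − 20 = 1, and ∂_2 has invariant factor 2 > 1, so H_1 ≅ Z × Z/2.
  H_2: rank ker ∂_2 − rank ∂_3 = (20 − 20) − 0 = 0, and there is no ∂_3, so H_2 ≅ 0.

H_0 = Z,  H_1 = Z × Z/2,  H_2 = 0.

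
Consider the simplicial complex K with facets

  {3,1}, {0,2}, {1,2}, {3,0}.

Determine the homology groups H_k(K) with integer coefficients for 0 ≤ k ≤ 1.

H_0 ≅ Z,  H_1 ≅ Z.

Order the vertices as 0 < 1 < 2 < 3. Listing each simplex with vertices in this order, K has dimension 1 with simplices:

  0-simplices (4): [0], [1], [2], [3]
  1-simplices (4): [0,2], [0,3], [1,2], [1,3]

Hence C_0 ≅ Z^4, C_1 ≅ Z^4.

Boundary ∂_1: C_1 → C_0 sends each edge [p,q] (with p < q) to q − p.
This gives a 4×4 integer matrix of rank 3; reducing to Smith normal form yields diagonal entries (1,1,1).

Computing H_k = (kernel of ∂_k) / (image of ∂_{k+1}):

  H_0: rank C_0 − rank ∂_1 = 4 − 3 = 1, and the invariant factors of ∂_1 are all 1, so H_0 ≅ Z.
  H_1: rank ker ∂_1 − rank ∂_2 = (4 − 3) − 0 = 1, and there is no ∂_2, so H_1 ≅ Z.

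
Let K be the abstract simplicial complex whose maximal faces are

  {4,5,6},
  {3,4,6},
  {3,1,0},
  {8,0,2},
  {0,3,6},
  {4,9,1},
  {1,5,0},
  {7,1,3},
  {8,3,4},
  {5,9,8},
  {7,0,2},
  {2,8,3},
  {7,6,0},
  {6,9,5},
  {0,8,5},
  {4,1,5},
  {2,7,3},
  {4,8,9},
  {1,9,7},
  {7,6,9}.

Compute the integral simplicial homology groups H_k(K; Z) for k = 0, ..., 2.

We work with the vertex ordering 0 < 1 < 2 < 3 < 4 < 5 < 6 < 7 < 8 < 9. The simplices of K, each written with vertices in increasing order, are:

  0-simplices (10): [0], [1], [2], [3], [4], [5], [6], [7], [8], [9]
  1-simplices (30): (30 of them)
  2-simplices (20): (20 of them)

so the chain groups are C_0 ≅ Z^10, C_1 ≅ Z^30, C_2 ≅ Z^20.

∂_1: C_1 → C_0 is given by ∂[p,q] = [q] − [p]. For instance
  ∂[8,9] = [9] − [8].
As a 10×30 matrix over Z this has rank 9, with invariant factors (1,1,1,1,1,1,1,1,1).

Boundary ∂_2: C_2 → C_1 sends each 2-simplex [p,q,r] to [q,r] − [p,r] + [p,q]. For instance
  ∂[3,4,8] = [4,8] − [3,8] + [3,4],
  ∂[2,3,8] = [3,8] − [2,8] + [2,3].
The resulting 30×20 matrix has rank 20, and its Smith normal form has invariant factors (1,1,1,1,1,1,1,1,1,1,1,1,1,1,1,1,1,1,1,2).

Computing H_k = (kernel of ∂_k) / (image of ∂_{k+1}):

  H_0: rank C_0 − rank ∂_1 = 10 − 9 = 1, and the invariant factors of ∂_1 are all 1, so H_0 ≅ Z.
  H_1: rank ker ∂_1 − rank ∂_2 = (30 − 9) − 20 = 1, and ∂_2 has invariant factor 2 > 1, so H_1 ≅ Z ⊕ Z/2Z.
  H_2: rank ker ∂_2 − rank ∂_3 = (20 − 20) − 0 = 0, and there is no ∂_3, so H_2 ≅ 0.

(K is a triangulation of the Klein bottle.)

H_0 ≅ Z,  H_1 ≅ Z ⊕ Z/2Z,  H_2 = 0.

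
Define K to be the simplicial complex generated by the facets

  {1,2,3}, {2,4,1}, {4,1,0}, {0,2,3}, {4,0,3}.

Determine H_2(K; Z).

H_2 ≅ 0.

K has 5 vertices, 10 edges, 5 triangles.
rank ∂_2 = 5, rank ∂_3 = 0 ⇒ b_2 = 5 − 5 − 0 = 0. So H_2 = 0.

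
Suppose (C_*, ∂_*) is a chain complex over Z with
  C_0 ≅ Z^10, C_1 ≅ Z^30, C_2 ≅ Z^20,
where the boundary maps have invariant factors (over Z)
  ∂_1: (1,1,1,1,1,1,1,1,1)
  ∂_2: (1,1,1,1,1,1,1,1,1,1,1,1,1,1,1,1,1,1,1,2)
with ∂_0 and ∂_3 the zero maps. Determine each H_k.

H_0: b_0 = 10 − 0 − 9 = 1; torsion from ∂_1 factors > 1: none. So H_0 = Z.
H_1: b_1 = 30 − 9 − 20 = 1; torsion from ∂_2 factors > 1: [2]. So H_1 = Z ⊕ Z/2Z.
H_2: b_2 = 20 − 20 − 0 = 0; torsion from ∂_3 factors > 1: none. So H_2 = 0.

H_0 = Z,  H_1 = Z ⊕ Z/2Z,  H_2 = 0.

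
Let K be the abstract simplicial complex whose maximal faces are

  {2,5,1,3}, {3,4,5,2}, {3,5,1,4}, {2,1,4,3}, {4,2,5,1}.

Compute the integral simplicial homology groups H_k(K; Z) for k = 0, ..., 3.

K has 5 vertices, 10 edges, 10 triangles, 5 3-simplices.
rank ∂_0 = 0, rank ∂_1 = 4 ⇒ b_0 = 5 − 0 − 4 = 1; all invariant factors of ∂_1 are 1 so no torsion. So H_0 ≅ Z.
rank ∂_1 = 4, rank ∂_2 = 6 ⇒ b_1 = 10 − 4 − 6 = 0; all invariant factors of ∂_2 are 1 so no torsion. So H_1 ≅ 0.
rank ∂_2 = 6, rank ∂_3 = 4 ⇒ b_2 = 10 − 6 − 4 = 0; all invariant factors of ∂_3 are 1 so no torsion. So H_2 ≅ 0.
rank ∂_3 = 4, rank ∂_4 = 0 ⇒ b_3 = 5 − 4 − 0 = 1. So H_3 ≅ Z.

H_0 ≅ Z,  H_1 = 0,  H_2 = 0,  H_3 ≅ Z.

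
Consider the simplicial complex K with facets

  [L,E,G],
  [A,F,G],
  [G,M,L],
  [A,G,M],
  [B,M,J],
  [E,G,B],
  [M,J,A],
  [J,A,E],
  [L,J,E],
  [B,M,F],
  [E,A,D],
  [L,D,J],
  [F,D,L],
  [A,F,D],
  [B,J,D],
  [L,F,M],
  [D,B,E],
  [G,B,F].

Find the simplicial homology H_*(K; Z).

H_0 = Z,  H_1 = Z ⊕ Z/2,  H_2 = 0.

Order the vertices as A < B < D < E < F < G < J < L < M. Listing each simplex with vertices in this order, K has dimension 2 with simplices:

  0-simplices (9): A, B, D, E, F, G, J, L, M
  1-simplices (27): AD, AE, AF, AG, AJ, AM, BD, BE, BF, BG, BJ, BM, DE, DF, DJ, DL, EG, EJ, EL, FG, FL, FM, GL, GM, JL, JM, LM
  2-simplices (18): ADE, ADF, AEJ, AFG, AGM, AJM, BDE, BDJ, BEG, BFG, BFM, BJM, DFL, DJL, EGL, EJL, FLM, GLM

Hence C_0 ≅ Z^9, C_1 ≅ Z^27, C_2 ≅ Z^18.

∂_1: C_1 → C_0 is given by ∂[p,q] = [q] − [p]. For instance
  ∂DJ = J − D.
The 9×27 boundary matrix has rank 8 and Smith normal form diag(1,1,1,1,1,1,1,1).

The boundary map ∂_2: C_2 → C_1 sends each 2-simplex [p,q,r] to [q,r] − [p,r] + [p,q]. For instance
  ∂ADF = DF − AF + AD,
  ∂BFM = FM − BM + BF.
The 27×18 boundary matrix has rank 18 and Smith normal form diag(1,1,1,1,1,1,1,1,1,1,1,1,1,1,1,1,1,2).

Reading off H_k = ker ∂_k / im ∂_{k+1}:

  H_0: rank C_0 − rank ∂_1 = 9 − 8 = 1, and the invariant factors of ∂_1 are all 1, so H_0 ≅ Z.
  H_1: rank ker ∂_1 − rank ∂_2 = (27 − 8) − 18 = 1, and ∂_2 has invariant factor 2 > 1, so H_1 ≅ Z ⊕ Z/2.
  H_2: rank ker ∂_2 − rank ∂_3 = (18 − 18) − 0 = 0, and there is no ∂_3, so H_2 ≅ 0.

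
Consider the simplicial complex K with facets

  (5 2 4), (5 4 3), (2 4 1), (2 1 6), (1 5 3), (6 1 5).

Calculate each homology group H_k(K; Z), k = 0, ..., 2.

K has 6 vertices, 12 edges, 6 triangles.
rank ∂_0 = 0, rank ∂_1 = 5 ⇒ b_0 = 6 − 0 − 5 = 1; all invariant factors of ∂_1 are 1 so no torsion. So H_0 ≅ Z.
rank ∂_1 = 5, rank ∂_2 = 6 ⇒ b_1 = 12 − 5 − 6 = 1; all invariant factors of ∂_2 are 1 so no torsion. So H_1 ≅ Z.
rank ∂_2 = 6, rank ∂_3 = 0 ⇒ b_2 = 6 − 6 − 0 = 0. So H_2 ≅ 0.

H_0 ≅ Z,  H_1 ≅ Z,  H_2 = 0.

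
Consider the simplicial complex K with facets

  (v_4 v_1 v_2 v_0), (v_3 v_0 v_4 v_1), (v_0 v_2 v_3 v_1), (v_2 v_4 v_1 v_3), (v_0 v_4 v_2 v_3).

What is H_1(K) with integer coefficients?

H_1 = 0.

We work with the vertex ordering v_0 < v_1 < v_2 < v_3 < v_4. The simplices of K, each written with vertices in increasing order, are:

  0-simplices (5): [v_0], [v_1], [v_2], [v_3], [v_4]
  1-simplices (10): [v_0,v_1], [v_0,v_2], [v_0,v_3], [v_0,v_4], [v_1,v_2], [v_1,v_3], [v_1,v_4], [v_2,v_3], [v_2,v_4], [v_3,v_4]
  2-simplices (10): [v_0,v_1,v_2], [v_0,v_1,v_3], [v_0,v_1,v_4], [v_0,v_2,v_3], [v_0,v_2,v_4], [v_0,v_3,v_4], [v_1,v_2,v_3], [v_1,v_2,v_4], [v_1,v_3,v_4], [v_2,v_3,v_4]
  3-simplices (5): [v_0,v_1,v_2,v_3], [v_0,v_1,v_2,v_4], [v_0,v_1,v_3,v_4], [v_0,v_2,v_3,v_4], [v_1,v_2,v_3,v_4]

Hence C_0 ≅ Z^5, C_1 ≅ Z^10, C_2 ≅ Z^10, C_3 ≅ Z^5.

The boundary map ∂_1: C_1 → C_0 is given by ∂[p,q] = [q] − [p]. For instance
  ∂[v_0,v_2] = [v_2] − [v_0].
This gives a 5×10 integer matrix of rank 4; reducing to Smith normal form yields diagonal entries (1,1,1,1).

∂_2: C_2 → C_1 acts by ∂[p,q,r] = [q,r] − [p,r] + [p,q]. For instance
  ∂[v_0,v_2,v_3] = [v_2,v_3] − [v_0,v_3] + [v_0,v_2],
  ∂[v_0,v_1,v_4] = [v_1,v_4] − [v_0,v_4] + [v_0,v_1].
As a 10×10 matrix over Z this has rank 6, with invariant factors (1,1,1,1,1,1).

∂_3: C_3 → C_2 sends each 3-simplex σ to the alternating sum Σ_i (−1)^i (σ with its i-th vertex removed). For instance
  ∂[v_0,v_2,v_3,v_4] = [v_2,v_3,v_4] − [v_0,v_3,v_4] + [v_0,v_2,v_4] − [v_0,v_2,v_3],
  ∂[v_0,v_1,v_3,v_4] = [v_1,v_3,v_4] − [v_0,v_3,v_4] + [v_0,v_1,v_4] − [v_0,v_1,v_3].
As a 10×5 matrix over Z this has rank 4, with invariant factors (1,1,1,1).

Now H_k = ker ∂_k / im ∂_{k+1}, so:

  H_1: rank ker ∂_1 − rank ∂_2 = (10 − 4) − 6 = 0, and the invariant factors of ∂_2 are all 1, so H_1 = 0.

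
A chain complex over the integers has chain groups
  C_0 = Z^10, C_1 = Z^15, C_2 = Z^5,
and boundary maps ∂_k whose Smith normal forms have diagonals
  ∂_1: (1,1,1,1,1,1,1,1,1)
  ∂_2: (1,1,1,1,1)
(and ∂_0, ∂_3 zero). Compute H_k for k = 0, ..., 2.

H_0: b_0 = 10 − 0 − 9 = 1; torsion from ∂_1 factors > 1: none. So H_0 ≅ Z.
H_1: b_1 = 15 − 9 − 5 = 1; torsion from ∂_2 factors > 1: none. So H_1 ≅ Z.
H_2: b_2 = 5 − 5 − 0 = 0; torsion from ∂_3 factors > 1: none. So H_2 ≅ 0.

H_0 ≅ Z,  H_1 ≅ Z,  H_2 = 0.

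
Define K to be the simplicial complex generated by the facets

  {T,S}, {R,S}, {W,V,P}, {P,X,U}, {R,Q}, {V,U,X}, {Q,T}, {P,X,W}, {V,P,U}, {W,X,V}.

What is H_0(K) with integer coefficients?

H_0 ≅ Z^2.

We work with the vertex ordering P < Q < R < S < T < U < V < W < X. The simplices of K, each written with vertices in increasing order, are:

  0-simplices (9): P, Q, R, S, T, U, V, W, X
  1-simplices (13): PU, PV, PW, PX, QR, QT, RS, ST, UV, UX, VW, VX, WX
  2-simplices (6): PUV, PUX, PVW, PWX, UVX, VWX

so the chain groups are C_0 ≅ Z^9, C_1 ≅ Z^13, C_2 ≅ Z^6.

The boundary map ∂_1: C_1 → C_0 sends each edge [p,q] (with p < q) to q − p.
The 9×13 boundary matrix has rank 7 and Smith normal form diag(1,1,1,1,1,1,1).

Boundary ∂_2: C_2 → C_1 maps a triangle to the signed sum of its edges. For instance
  ∂UVX = VX − UX + UV,
  ∂VWX = WX − VX + VW.
This gives a 13×6 integer matrix of rank 5; reducing to Smith normal form yields diagonal entries (1,1,1,1,1).

Computing H_k = (kernel of ∂_k) / (image of ∂_{k+1}):

  H_0: rank C_0 − rank ∂_1 = 9 − 7 = 2, and the invariant factors of ∂_1 are all 1, so H_0 = Z^2.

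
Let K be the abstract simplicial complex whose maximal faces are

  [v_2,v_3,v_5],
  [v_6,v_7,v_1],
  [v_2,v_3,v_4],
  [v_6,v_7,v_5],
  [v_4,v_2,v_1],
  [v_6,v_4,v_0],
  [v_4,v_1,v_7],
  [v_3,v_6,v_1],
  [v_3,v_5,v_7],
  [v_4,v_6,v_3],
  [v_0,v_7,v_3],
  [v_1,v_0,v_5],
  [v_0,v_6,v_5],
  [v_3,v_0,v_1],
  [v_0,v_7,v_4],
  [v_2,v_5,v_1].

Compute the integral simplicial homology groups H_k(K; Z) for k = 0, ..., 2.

H_0 = Z,  H_1 = Z^2,  H_2 = Z.

Take the total order v_0 < v_1 < v_2 < v_3 < v_4 < v_5 < v_6 < v_7 on the vertex set. Then K (dimension 2) consists of the simplices:

  0-simplices (8): [v_0], [v_1], [v_2], [v_3], [v_4], [v_5], [v_6], [v_7]
  1-simplices (24): (24 of them)
  2-simplices (16): (16 of them)

Hence C_0 ≅ Z^8, C_1 ≅ Z^24, C_2 ≅ Z^16.

∂_1: C_1 → C_0 is given by ∂[p,q] = [q] − [p].
The 8×24 boundary matrix has rank 7 and Smith normal form diag(1,1,1,1,1,1,1).

The boundary map ∂_2: C_2 → C_1 sends each 2-simplex [p,q,r] to [q,r] − [p,r] + [p,q]. For instance
  ∂[v_1,v_2,v_5] = [v_2,v_5] − [v_1,v_5] + [v_1,v_2],
  ∂[v_3,v_4,v_6] = [v_4,v_6] − [v_3,v_6] + [v_3,v_4].
The 24×16 boundary matrix has rank 15 and Smith normal form diag(1,1,1,1,1,1,1,1,1,1,1,1,1,1,1).

Now H_k = ker ∂_k / im ∂_{k+1}, so:

  H_0: rank C_0 − rank ∂_1 = 8 − 7 = 1, and the invariant factors of ∂_1 are all 1, so H_0 = Z.
  H_1: rank ker ∂_1 − rank ∂_2 = (24 − 7) − 15 = 2, and the invariant factors of ∂_2 are all 1, so H_1 = Z^2.
  H_2: rank ker ∂_2 − rank ∂_3 = (16 − 15) − 0 = 1, and there is no ∂_3, so H_2 = Z.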